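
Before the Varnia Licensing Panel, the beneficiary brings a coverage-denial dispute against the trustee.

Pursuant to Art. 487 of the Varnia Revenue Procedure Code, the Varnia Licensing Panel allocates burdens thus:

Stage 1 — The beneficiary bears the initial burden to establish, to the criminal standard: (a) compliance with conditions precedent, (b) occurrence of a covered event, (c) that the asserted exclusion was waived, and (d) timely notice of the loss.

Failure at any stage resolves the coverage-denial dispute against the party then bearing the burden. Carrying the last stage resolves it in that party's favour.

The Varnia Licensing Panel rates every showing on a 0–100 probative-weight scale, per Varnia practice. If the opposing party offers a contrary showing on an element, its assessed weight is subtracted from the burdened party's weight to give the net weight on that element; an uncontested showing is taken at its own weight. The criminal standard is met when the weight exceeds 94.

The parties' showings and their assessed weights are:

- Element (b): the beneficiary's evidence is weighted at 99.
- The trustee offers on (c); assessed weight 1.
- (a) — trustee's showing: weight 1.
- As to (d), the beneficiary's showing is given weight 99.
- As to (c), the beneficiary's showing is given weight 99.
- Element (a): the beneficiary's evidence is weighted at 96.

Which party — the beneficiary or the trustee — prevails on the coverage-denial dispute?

At Stage 1 the beneficiary must meet the criminal standard (weight exceeds 94): on (a) the weight is 96 less the opposing 1 gives net 95, > 94, so (a) meets the standard; on (b) the weight is 99, which does exceed 94, so (b) meets the standard; on (c) the weight is 99 less the opposing 1 gives net 98, which does exceed 94, so (c) meets the standard; on (d) the weight is 99, > 94, so (d) meets the standard.
  Stage 1 carried; the final stage is satisfied.
All stages carried — the beneficiary prevails.

beneficiary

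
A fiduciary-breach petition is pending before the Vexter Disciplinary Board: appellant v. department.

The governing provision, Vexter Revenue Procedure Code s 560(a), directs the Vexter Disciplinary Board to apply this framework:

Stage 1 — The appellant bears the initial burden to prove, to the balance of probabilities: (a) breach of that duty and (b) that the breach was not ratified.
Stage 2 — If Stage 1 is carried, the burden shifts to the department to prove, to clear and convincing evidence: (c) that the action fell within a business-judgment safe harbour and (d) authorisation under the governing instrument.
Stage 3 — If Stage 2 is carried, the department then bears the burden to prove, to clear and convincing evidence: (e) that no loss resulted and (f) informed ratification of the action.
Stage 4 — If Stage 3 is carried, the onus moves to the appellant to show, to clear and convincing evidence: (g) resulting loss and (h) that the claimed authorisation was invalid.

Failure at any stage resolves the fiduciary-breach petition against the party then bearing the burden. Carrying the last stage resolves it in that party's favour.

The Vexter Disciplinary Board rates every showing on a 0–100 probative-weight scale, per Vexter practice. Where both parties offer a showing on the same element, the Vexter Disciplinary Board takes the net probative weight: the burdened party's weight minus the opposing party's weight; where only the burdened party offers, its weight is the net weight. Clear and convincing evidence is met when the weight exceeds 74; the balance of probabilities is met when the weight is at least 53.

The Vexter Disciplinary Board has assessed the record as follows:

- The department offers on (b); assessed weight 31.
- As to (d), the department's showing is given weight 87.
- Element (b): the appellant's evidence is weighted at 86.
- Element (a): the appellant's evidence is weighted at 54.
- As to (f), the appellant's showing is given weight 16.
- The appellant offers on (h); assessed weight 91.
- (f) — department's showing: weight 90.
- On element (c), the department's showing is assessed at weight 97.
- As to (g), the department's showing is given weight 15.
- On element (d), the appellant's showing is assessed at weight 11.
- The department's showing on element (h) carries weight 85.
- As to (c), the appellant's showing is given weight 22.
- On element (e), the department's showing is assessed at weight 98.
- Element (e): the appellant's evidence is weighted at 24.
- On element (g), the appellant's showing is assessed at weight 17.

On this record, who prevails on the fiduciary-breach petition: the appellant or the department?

appellant

Stage 1 — burden on appellant; standard: the balance of probabilities (weight is at least 53).
    (a): 54 ≥ 53 [met]
    (b): 86 − 31 = 55 ≥ 53 [met]
  All elements met. The burden passes to the department.
Stage 2 — burden on department; standard: clear and convincing evidence (weight exceeds 74).
    (c): 97 − 22 = 75 > 74 [met]
    (d): 87 − 11 = 76 > 74 [met]
  Stage 2 is satisfied; the department continues to bear the burden.
Stage 3 — burden on department; standard: clear and convincing evidence (weight exceeds 74).
    (e): 98 − 24 = 74 ≤ 74 [not met]
    (f): 90 − 16 = 74 ≤ 74 [not met]
  Stage 3 not carried; the department fails its burden.
So the appellant prevails.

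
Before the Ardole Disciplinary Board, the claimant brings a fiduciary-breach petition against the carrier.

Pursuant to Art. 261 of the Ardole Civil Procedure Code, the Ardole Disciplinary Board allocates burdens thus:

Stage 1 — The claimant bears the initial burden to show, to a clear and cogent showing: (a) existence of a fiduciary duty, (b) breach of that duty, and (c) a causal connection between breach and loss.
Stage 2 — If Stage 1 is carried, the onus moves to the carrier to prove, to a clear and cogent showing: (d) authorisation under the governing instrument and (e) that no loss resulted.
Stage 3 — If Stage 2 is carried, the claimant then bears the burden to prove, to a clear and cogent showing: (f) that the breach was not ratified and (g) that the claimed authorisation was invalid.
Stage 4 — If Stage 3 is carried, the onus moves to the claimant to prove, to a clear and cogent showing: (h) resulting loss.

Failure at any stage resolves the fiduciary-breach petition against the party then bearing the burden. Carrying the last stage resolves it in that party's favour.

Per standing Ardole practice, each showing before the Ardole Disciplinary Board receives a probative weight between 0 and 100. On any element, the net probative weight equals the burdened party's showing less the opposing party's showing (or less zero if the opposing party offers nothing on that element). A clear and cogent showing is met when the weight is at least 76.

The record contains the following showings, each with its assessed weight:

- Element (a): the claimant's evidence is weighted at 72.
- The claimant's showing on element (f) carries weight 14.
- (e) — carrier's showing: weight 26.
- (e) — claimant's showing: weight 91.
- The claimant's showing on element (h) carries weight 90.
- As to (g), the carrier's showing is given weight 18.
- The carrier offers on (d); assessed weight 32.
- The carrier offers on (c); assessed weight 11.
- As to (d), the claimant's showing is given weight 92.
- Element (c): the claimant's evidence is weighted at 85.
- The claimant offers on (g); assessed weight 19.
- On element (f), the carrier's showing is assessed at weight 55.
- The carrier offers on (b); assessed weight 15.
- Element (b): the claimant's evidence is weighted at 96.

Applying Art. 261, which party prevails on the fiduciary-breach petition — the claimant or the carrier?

carrier

Stage 1 — burden on claimant; standard: a clear and cogent showing (weight is at least 76).
    (a): 72 < 76 [not met]
    (b): 96 − 15 = 81 ≥ 76 [met]
    (c): 85 − 11 = 74 < 76 [not met]
  The claimant does not carry Stage 1.
So the carrier prevails.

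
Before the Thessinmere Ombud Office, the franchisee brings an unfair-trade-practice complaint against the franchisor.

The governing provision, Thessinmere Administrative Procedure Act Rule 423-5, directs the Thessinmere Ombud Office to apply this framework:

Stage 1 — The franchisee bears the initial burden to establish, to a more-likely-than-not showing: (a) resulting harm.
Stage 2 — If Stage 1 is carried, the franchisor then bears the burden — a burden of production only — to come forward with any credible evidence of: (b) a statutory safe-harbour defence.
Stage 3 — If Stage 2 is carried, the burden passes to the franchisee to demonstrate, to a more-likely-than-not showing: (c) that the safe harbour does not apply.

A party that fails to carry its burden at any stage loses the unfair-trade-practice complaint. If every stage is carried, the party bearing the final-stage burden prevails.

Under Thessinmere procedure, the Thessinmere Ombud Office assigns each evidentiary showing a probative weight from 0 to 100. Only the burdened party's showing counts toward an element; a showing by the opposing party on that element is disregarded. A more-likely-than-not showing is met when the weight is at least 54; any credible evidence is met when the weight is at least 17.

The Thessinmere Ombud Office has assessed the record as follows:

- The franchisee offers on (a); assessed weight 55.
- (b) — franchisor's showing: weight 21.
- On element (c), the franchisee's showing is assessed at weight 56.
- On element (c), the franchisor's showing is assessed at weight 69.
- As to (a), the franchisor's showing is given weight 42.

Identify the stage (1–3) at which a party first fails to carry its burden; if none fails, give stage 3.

Stage 1 (franchisee, a more-likely-than-not showing, weight is at least 54): (a) 55 (franchisor's 42 disregarded) ≥ 54 — meets.
  Stage 1 is satisfied; the onus moves to the franchisor.
Stage 2 (franchisor, any credible evidence, weight is at least 17): (b) 21 ≥ 17 — meets.
  All elements met. The burden passes to the franchisee.
Stage 3 (franchisee, a more-likely-than-not showing, weight is at least 54): (c) 56 (franchisor's 69 disregarded) ≥ 54 — meets.
  All elements met at the final stage.
All stages carried — the franchisee prevails.

stage 3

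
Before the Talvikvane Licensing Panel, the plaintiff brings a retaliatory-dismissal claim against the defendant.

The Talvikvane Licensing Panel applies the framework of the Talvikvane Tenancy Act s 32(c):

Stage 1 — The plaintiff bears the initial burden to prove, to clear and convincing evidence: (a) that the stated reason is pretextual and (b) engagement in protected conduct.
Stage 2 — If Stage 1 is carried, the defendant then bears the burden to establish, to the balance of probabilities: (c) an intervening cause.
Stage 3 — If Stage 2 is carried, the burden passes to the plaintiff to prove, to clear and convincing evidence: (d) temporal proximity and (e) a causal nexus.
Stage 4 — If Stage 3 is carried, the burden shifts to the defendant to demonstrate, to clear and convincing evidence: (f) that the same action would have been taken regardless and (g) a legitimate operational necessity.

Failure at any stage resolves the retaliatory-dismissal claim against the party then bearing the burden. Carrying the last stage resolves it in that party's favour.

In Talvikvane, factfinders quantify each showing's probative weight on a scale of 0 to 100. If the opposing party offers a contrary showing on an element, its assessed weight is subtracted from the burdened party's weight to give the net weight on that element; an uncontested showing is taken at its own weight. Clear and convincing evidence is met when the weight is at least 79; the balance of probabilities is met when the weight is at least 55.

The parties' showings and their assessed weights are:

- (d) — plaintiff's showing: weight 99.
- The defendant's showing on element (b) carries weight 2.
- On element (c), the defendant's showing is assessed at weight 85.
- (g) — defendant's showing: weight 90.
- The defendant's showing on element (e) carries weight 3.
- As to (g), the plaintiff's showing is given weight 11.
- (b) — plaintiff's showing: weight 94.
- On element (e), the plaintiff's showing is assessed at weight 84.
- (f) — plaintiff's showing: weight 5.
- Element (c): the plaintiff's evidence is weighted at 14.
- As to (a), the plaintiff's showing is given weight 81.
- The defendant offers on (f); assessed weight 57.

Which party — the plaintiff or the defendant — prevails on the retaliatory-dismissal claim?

plaintiff

Stage 1 — burden on plaintiff; standard: clear and convincing evidence (weight is at least 79).
    (a): 81 ≥ 79 [met]
    (b): 94 − 2 = 92 ≥ 79 [met]
  All elements met. The burden passes to the defendant.
Stage 2 — burden on defendant; standard: the balance of probabilities (weight is at least 55).
    (c): 85 − 14 = 71 ≥ 55 [met]
  Stage 2 carried; the burden shifts to the plaintiff.
Stage 3 — burden on plaintiff; standard: clear and convincing evidence (weight is at least 79).
    (d): 99 ≥ 79 [met]
    (e): 84 − 3 = 81 ≥ 79 [met]
  All elements met. The burden passes to the defendant.
Stage 4 — burden on defendant; standard: clear and convincing evidence (weight is at least 79).
    (f): 57 − 5 = 52 < 79 [not met]
    (g): 90 − 11 = 79 ≥ 79 [met]
  Stage 4 not carried; the defendant fails its burden.
The analysis ends at Stage 4; the plaintiff prevails.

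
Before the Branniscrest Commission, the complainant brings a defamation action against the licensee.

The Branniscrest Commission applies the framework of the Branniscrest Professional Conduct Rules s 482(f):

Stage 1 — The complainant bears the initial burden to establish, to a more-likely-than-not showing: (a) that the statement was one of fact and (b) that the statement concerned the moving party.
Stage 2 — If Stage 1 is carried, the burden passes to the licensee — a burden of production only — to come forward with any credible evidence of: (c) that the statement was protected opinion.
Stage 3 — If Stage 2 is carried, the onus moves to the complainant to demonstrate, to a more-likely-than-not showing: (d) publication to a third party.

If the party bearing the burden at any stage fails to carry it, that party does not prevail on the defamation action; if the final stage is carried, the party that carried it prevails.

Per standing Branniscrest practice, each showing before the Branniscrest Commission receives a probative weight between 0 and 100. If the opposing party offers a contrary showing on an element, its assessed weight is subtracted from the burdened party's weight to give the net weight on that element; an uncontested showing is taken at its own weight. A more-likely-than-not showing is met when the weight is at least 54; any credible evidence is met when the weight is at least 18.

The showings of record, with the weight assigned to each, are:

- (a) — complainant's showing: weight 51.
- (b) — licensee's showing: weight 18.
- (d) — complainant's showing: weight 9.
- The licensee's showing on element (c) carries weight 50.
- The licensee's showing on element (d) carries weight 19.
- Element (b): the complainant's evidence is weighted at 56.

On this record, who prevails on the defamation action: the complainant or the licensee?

At Stage 1 the complainant must meet a more-likely-than-not showing (weight is at least 54): on (a) the weight is 51, < 54, so (a) does not meet the standard; on (b) the weight is 56 less the opposing 18 gives net 38, < 54, so (b) does not meet the standard.
  Stage 1 not carried; the complainant fails its burden.
The analysis ends at Stage 1; the licensee prevails.

licensee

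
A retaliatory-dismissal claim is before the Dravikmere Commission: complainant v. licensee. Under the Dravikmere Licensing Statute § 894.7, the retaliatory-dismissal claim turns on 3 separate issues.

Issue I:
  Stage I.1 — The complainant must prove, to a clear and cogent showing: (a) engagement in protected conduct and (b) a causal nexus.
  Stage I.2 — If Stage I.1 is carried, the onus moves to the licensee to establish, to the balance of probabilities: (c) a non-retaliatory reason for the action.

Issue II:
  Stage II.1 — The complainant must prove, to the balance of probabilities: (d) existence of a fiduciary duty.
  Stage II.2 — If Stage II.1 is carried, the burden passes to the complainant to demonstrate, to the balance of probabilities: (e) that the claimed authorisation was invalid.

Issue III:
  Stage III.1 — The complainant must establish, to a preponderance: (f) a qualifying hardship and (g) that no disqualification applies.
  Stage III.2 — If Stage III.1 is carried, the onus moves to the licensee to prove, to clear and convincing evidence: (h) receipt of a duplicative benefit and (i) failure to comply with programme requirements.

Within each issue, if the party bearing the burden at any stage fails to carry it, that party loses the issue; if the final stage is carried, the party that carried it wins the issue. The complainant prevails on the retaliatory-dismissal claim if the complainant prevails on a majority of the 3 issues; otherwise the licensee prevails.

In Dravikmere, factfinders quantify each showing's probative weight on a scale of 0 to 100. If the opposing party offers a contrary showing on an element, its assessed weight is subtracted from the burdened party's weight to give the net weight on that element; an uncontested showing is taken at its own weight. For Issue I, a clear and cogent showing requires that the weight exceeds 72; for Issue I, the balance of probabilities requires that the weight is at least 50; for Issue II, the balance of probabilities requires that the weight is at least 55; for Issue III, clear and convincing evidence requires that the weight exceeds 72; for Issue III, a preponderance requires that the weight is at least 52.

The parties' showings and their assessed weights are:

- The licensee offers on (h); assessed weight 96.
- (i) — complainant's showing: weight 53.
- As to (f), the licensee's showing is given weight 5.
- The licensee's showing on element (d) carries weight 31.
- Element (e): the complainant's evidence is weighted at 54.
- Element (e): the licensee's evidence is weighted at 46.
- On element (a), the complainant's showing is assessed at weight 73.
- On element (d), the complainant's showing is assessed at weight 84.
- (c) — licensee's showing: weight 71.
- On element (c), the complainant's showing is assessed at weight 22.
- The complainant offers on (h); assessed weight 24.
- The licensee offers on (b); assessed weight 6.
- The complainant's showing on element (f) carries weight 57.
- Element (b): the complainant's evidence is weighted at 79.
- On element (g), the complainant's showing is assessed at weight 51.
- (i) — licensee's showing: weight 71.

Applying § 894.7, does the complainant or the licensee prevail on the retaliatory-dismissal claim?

licensee

— Issue I —
At Stage I.1 the complainant must meet a clear and cogent showing (weight exceeds 72): on (a) the weight is 73, > 72, so (a) meets the standard; on (b) the weight is 79 less the opposing 6 gives net 73, which does exceed 72, so (b) meets the standard.
  Stage I.1 carried; the burden shifts to the licensee.
At Stage I.2 the licensee must meet the balance of probabilities (weight is at least 50): on (c) the weight is 71 less the opposing 22 gives net 49, < 50, so (c) does not meet the standard.
  Not every element is met, so the licensee fails to carry Stage I.2.
So the complainant prevails on this issue.
— Issue II —
Stage II.1 — burden on complainant; standard: the balance of probabilities (weight is at least 55).
    (d): 84 − 31 = 53 < 55 [not met]
  Not every element is met, so the complainant fails to carry Stage II.1.
The licensee prevails on this issue.
— Issue III —
Stage III.1 (complainant, a preponderance, weight is at least 52): (f) net 57−5=52 ≥ 52 — meets; (g) 51 < 52 — fails.
  The complainant does not carry Stage III.1.
So the licensee prevails on this issue.
Per-issue: Issue I → complainant; Issue II → licensee; Issue III → licensee. The complainant must prevail on a majority of issues; overall, the licensee prevails.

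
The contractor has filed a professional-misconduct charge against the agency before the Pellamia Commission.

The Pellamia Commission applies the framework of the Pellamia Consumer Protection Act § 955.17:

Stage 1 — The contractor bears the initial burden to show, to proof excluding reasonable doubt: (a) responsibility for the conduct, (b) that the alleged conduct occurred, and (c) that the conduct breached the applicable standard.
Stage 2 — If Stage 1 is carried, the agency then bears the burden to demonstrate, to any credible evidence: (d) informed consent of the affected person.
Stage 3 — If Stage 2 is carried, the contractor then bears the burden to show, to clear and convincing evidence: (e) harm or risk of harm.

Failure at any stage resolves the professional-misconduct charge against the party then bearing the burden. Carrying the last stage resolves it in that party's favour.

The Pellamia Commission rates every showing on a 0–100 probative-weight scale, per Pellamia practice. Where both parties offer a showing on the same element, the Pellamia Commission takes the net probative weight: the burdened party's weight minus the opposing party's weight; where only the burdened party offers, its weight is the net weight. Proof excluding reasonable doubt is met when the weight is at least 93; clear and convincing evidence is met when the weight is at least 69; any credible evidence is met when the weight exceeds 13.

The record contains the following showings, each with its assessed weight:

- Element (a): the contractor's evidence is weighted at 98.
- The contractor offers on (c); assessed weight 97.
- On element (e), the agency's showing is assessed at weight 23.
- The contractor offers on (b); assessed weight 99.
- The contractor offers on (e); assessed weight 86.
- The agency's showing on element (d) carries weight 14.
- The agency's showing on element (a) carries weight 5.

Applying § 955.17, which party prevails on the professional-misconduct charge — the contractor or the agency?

agency

Stage 1 (contractor, proof excluding reasonable doubt, weight is at least 93): (a) net 98−5=93 ≥ 93 — meets; (b) 99 ≥ 93 — meets; (c) 97 ≥ 93 — meets.
  Stage 1 carried; the burden shifts to the agency.
Stage 2 (agency, any credible evidence, weight exceeds 13): (d) 14 > 13 — meets.
  The agency carries Stage 2; the contractor now bears the burden.
Stage 3 (contractor, clear and convincing evidence, weight is at least 69): (e) net 86−23=63 < 69 — fails.
  Stage 3 not carried; the contractor fails its burden.
The agency prevails.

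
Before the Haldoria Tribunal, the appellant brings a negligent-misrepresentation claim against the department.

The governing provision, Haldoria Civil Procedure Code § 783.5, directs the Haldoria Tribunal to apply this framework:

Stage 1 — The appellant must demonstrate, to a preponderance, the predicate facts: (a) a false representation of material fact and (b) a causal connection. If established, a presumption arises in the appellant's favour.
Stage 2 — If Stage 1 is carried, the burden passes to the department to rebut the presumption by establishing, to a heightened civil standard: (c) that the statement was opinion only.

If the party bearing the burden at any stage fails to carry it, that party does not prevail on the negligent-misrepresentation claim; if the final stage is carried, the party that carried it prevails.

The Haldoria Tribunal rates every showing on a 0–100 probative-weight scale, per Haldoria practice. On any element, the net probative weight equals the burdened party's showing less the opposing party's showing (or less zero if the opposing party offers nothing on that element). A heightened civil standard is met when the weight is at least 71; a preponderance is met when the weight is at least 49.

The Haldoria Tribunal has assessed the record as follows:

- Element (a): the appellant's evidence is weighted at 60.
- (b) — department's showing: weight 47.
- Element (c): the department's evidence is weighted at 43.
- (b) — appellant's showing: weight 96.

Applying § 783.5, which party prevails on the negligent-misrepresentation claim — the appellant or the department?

appellant

At Stage 1 the appellant must meet a preponderance (weight is at least 49): on (a) the weight is 60, which does reach 49, so (a) meets the standard; on (b) the weight is 96 less the opposing 47 gives net 49, ≥ 49, so (b) meets the standard.
  Stage 1 is satisfied; the onus moves to the department.
At Stage 2 the department must meet a heightened civil standard (weight is at least 71): on (c) the weight is 43, < 71, so (c) does not meet the standard.
  The department does not carry Stage 2.
The appellant prevails.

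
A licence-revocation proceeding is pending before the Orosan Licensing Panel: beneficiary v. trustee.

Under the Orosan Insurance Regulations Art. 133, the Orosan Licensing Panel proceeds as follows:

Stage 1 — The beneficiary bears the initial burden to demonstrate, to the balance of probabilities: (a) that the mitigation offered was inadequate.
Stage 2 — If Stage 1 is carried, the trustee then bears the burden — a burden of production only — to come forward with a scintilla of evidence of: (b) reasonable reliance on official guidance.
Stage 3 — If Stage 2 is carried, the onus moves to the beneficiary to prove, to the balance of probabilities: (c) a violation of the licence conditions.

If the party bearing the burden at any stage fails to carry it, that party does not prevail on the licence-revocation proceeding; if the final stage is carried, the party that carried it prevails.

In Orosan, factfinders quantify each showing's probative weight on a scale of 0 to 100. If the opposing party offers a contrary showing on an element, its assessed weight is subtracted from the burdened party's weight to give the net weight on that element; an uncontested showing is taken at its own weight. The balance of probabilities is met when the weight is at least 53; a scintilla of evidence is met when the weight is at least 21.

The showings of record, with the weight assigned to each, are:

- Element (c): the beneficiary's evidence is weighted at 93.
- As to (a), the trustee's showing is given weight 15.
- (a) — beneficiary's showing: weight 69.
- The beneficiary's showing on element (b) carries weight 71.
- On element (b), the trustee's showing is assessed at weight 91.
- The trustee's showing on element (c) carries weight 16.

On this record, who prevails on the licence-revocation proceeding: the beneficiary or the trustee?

Stage 1 (beneficiary, the balance of probabilities, weight is at least 53): (a) net 69−15=54 ≥ 53 — meets.
  The beneficiary carries Stage 1; the trustee now bears the burden.
Stage 2 (trustee, a scintilla of evidence, weight is at least 21): (b) net 91−71=20 < 21 — fails.
  Stage 2 not carried; the trustee fails its burden.
So the beneficiary prevails.

beneficiary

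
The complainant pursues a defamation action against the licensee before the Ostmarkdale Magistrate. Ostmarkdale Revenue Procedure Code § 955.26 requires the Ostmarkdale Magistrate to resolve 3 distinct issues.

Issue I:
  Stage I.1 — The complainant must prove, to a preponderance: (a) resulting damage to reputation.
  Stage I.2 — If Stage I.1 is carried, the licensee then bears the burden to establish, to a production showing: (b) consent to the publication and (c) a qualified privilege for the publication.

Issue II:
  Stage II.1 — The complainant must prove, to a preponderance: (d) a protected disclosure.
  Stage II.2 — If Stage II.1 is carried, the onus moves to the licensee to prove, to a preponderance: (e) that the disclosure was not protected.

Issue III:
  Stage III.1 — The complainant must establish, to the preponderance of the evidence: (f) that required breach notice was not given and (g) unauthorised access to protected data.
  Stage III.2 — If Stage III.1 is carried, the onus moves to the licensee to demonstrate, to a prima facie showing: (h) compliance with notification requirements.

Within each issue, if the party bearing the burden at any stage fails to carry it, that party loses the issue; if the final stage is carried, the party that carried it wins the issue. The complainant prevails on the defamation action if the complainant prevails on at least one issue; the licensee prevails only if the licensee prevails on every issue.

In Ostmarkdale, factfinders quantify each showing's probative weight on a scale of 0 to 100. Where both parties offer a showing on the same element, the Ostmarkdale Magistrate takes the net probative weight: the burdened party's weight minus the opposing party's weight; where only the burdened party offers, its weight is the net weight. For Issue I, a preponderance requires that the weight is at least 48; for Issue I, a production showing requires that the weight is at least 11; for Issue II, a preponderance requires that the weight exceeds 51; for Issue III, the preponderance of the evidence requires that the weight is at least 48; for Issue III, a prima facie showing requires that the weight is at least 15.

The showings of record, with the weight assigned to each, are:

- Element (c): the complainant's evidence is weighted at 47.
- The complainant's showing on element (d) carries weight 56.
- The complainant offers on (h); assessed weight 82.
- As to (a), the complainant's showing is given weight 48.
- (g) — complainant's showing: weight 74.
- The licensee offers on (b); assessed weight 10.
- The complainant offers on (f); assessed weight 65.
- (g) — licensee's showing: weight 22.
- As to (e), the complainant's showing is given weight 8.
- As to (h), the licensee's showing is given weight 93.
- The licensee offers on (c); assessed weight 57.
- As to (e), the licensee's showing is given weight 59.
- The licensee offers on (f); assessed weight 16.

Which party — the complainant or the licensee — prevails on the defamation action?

— Issue I —
At Stage I.1 the complainant must meet a preponderance (weight is at least 48): on (a) the weight is 48, which does reach 48, so (a) meets the standard.
  Stage I.1 carried; the burden shifts to the licensee.
At Stage I.2 the licensee must meet a production showing (weight is at least 11): on (b) the weight is 10, which does not reach 11, so (b) does not meet the standard; on (c) the weight is 57 less the opposing 47 gives net 10, < 11, so (c) does not meet the standard.
  Stage I.2 not carried; the licensee fails its burden.
The analysis ends at Stage I.2; the complainant prevails on this issue.
— Issue II —
At Stage II.1 the complainant must meet a preponderance (weight exceeds 51): on (d) the weight is 56, which does exceed 51, so (d) meets the standard.
  The complainant carries Stage II.1; the licensee now bears the burden.
At Stage II.2 the licensee must meet a preponderance (weight exceeds 51): on (e) the weight is 59 less the opposing 8 gives net 51, which does not exceed 51, so (e) does not meet the standard.
  Not every element is met, so the licensee fails to carry Stage II.2.
So the complainant prevails on this issue.
— Issue III —
Stage III.1 — burden on complainant; standard: the preponderance of the evidence (weight is at least 48).
    (f): 65 − 16 = 49 ≥ 48 [met]
    (g): 74 − 22 = 52 ≥ 48 [met]
  Stage III.1 carried; the burden shifts to the licensee.
Stage III.2 — burden on licensee; standard: a prima facie showing (weight is at least 15).
    (h): 93 − 82 = 11 < 15 [not met]
  Stage III.2 not carried; the licensee fails its burden.
So the complainant prevails on this issue.
Per-issue: Issue I → complainant; Issue II → complainant; Issue III → complainant. The complainant must prevail on at least one issue; overall, the complainant prevails.

complainant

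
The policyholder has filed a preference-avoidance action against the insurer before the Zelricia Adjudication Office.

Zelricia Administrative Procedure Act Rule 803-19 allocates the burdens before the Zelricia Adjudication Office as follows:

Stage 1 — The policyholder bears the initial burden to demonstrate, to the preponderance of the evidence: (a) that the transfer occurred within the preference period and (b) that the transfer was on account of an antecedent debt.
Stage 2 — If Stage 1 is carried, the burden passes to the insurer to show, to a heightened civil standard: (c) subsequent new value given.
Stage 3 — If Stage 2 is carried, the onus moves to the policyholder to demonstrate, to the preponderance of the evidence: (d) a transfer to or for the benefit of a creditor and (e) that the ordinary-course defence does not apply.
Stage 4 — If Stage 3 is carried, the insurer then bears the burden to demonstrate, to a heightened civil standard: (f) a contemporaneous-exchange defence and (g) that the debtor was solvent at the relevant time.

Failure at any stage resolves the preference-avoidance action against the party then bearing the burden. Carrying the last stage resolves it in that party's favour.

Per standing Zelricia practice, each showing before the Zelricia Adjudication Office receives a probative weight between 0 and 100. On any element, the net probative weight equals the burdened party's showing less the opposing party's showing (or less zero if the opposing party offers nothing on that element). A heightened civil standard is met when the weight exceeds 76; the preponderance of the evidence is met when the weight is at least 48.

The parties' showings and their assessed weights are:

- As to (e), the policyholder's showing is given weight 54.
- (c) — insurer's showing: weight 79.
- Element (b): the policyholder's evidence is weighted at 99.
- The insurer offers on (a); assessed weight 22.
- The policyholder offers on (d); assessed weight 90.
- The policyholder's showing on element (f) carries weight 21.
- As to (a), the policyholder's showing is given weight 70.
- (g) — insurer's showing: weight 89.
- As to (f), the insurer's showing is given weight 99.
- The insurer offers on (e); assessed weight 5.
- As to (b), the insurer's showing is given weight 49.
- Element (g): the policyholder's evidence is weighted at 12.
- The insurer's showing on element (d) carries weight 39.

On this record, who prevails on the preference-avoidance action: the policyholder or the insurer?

insurer

Stage 1 — burden on policyholder; standard: the preponderance of the evidence (weight is at least 48).
    (a): 70 − 22 = 48 ≥ 48 [met]
    (b): 99 − 49 = 50 ≥ 48 [met]
  Stage 1 is satisfied; the onus moves to the insurer.
Stage 2 — burden on insurer; standard: a heightened civil standard (weight exceeds 76).
    (c): 79 > 76 [met]
  Stage 2 carried; the burden shifts to the policyholder.
Stage 3 — burden on policyholder; standard: the preponderance of the evidence (weight is at least 48).
    (d): 90 − 39 = 51 ≥ 48 [met]
    (e): 54 − 5 = 49 ≥ 48 [met]
  All elements met. The burden passes to the insurer.
Stage 4 — burden on insurer; standard: a heightened civil standard (weight exceeds 76).
    (f): 99 − 21 = 78 > 76 [met]
    (g): 89 − 12 = 77 > 76 [met]
  The insurer carries the last stage.
With every stage satisfied, the insurer prevails.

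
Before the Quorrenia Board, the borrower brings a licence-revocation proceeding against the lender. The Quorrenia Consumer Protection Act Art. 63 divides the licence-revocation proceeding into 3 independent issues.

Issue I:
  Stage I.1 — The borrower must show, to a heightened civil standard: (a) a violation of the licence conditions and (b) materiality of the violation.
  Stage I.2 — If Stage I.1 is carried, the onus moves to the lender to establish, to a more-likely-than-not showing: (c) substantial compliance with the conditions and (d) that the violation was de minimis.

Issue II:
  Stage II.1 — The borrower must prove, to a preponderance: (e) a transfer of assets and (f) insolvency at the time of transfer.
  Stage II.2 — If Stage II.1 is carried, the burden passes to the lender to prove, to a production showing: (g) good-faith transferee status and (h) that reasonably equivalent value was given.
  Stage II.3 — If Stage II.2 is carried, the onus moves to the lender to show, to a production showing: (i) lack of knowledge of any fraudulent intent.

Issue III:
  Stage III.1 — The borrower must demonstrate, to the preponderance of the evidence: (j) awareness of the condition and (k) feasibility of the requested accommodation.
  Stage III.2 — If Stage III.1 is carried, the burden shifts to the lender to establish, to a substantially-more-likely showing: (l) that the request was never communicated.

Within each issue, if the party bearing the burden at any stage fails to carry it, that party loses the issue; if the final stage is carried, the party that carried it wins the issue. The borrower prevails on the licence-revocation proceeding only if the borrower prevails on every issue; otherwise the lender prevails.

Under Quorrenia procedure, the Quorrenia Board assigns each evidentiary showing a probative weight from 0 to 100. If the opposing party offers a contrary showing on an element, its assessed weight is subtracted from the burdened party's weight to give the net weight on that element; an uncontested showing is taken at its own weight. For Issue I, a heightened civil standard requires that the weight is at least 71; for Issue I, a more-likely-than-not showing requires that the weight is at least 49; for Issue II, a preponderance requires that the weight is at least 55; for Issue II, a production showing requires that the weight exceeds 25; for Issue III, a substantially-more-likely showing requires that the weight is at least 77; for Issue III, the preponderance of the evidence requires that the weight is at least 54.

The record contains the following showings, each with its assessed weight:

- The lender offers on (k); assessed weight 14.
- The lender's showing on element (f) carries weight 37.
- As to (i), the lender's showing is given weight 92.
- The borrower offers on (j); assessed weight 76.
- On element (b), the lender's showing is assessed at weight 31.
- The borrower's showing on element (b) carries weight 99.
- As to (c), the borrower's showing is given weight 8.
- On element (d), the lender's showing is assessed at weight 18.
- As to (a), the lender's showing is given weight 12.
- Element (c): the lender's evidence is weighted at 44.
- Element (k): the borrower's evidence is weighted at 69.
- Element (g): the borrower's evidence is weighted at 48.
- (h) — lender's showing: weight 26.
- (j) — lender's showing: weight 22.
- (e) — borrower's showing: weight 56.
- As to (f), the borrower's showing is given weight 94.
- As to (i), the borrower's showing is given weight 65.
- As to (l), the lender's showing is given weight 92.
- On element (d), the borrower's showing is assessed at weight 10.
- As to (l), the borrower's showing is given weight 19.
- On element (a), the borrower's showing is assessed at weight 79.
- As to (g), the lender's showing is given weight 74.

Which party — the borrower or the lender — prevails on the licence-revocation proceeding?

— Issue I —
Stage I.1 — burden on borrower; standard: a heightened civil standard (weight is at least 71).
    (a): 79 − 12 = 67 < 71 [not met]
    (b): 99 − 31 = 68 < 71 [not met]
  The borrower does not carry Stage I.1.
So the lender prevails on this issue.
— Issue II —
Stage II.1 — burden on borrower; standard: a preponderance (weight is at least 55).
    (e): 56 ≥ 55 [met]
    (f): 94 − 37 = 57 ≥ 55 [met]
  Stage II.1 is satisfied; the onus moves to the lender.
Stage II.2 — burden on lender; standard: a production showing (weight exceeds 25).
    (g): 74 − 48 = 26 > 25 [met]
    (h): 26 > 25 [met]
  All elements met. The lender retains the burden for Stage II.3.
Stage II.3 — burden on lender; standard: a production showing (weight exceeds 25).
    (i): 92 − 65 = 27 > 25 [met]
  Stage II.3 carried; the final stage is satisfied.
Every stage carried; the lender prevails on this issue.
— Issue III —
Stage III.1 — burden on borrower; standard: the preponderance of the evidence (weight is at least 54).
    (j): 76 − 22 = 54 ≥ 54 [met]
    (k): 69 − 14 = 55 ≥ 54 [met]
  Stage III.1 is satisfied; the onus moves to the lender.
Stage III.2 — burden on lender; standard: a substantially-more-likely showing (weight is at least 77).
    (l): 92 − 19 = 73 < 77 [not met]
  Not every element is met, so the lender fails to carry Stage III.2.
The analysis ends at Stage III.2; the borrower prevails on this issue.
Per-issue: Issue I → lender; Issue II → lender; Issue III → borrower. The borrower must prevail on every issue; overall, the lender prevails.

lender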